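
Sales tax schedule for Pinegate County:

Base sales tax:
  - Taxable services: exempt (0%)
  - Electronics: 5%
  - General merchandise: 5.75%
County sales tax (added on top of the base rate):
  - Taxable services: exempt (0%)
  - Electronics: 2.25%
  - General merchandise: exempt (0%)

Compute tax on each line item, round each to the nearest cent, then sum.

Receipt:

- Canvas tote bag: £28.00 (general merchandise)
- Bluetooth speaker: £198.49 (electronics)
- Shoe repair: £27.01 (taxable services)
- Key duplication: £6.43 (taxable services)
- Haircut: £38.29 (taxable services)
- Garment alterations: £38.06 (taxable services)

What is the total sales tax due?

£16.00

Canvas tote bag £28.00: general merchandise → 5.75% + 0% county = 5.75% → £1.61
Bluetooth speaker £198.49: electronics → 5% + 2.25% county = 7.25% → £14.39
Shoe repair £27.01: taxable services → 0% + 0% county = 0% → £0.00
Key duplication £6.43: taxable services → 0% + 0% county = 0% → £0.00
Haircut £38.29: taxable services → 0% + 0% county = 0% → £0.00
Garment alterations £38.06: taxable services → 0% + 0% county = 0% → £0.00
Total tax = £1.61 + £14.39 = £16.00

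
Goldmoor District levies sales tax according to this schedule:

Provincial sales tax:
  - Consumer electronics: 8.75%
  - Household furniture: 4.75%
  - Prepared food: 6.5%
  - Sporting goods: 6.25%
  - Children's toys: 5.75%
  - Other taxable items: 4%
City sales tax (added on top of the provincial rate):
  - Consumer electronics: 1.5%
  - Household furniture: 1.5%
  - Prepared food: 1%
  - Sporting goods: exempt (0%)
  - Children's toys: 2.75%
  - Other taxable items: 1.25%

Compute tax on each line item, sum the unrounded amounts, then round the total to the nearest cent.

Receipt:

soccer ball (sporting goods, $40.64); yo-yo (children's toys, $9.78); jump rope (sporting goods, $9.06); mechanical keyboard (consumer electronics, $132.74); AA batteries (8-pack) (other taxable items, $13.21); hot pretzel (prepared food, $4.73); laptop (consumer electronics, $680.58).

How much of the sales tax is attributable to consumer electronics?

Mechanical keyboard $132.74: consumer electronics → 8.75% + 1.5% city = 10.25% → $13.60585
Laptop $680.58: consumer electronics → 8.75% + 1.5% city = 10.25% → $69.75945
Tax on consumer electronics: unrounded sum = $83.3653 → $83.37

$83.37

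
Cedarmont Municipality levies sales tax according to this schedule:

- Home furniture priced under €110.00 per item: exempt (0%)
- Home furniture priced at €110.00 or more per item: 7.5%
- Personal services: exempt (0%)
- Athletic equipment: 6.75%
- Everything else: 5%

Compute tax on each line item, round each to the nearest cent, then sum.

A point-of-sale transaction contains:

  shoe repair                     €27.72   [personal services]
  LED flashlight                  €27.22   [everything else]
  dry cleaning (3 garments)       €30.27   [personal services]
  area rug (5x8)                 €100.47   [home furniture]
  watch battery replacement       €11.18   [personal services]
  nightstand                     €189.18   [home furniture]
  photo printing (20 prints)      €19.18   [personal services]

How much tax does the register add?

Shoe repair €27.72: personal services → 0% → €0.00
LED flashlight €27.22: everything else → 5% → €1.36
Dry cleaning (3 garments) €30.27: personal services → 0% → €0.00
Area rug (5x8) €100.47: home furniture, under €110.00 → 0% → €0.00
Watch battery replacement €11.18: personal services → 0% → €0.00
Nightstand €189.18: home furniture, €110.00 or more → 7.5% → €14.19
Photo printing (20 prints) €19.18: personal services → 0% → €0.00
Total tax = €1.36 + €14.19 = €15.55

€15.55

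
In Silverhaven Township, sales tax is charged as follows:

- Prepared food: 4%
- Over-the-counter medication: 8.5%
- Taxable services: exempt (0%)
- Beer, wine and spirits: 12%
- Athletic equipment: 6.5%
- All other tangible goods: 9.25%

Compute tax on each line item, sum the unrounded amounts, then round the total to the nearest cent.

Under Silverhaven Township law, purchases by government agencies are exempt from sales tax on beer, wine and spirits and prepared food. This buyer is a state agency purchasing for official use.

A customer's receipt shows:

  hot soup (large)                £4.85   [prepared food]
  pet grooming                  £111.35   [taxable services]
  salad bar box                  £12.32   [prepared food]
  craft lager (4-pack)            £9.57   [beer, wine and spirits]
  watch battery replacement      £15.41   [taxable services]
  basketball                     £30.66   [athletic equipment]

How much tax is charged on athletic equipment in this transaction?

Basketball £30.66: athletic equipment → 6.5% → £1.9929
Tax on athletic equipment: unrounded sum = £1.9929 → £1.99

£1.99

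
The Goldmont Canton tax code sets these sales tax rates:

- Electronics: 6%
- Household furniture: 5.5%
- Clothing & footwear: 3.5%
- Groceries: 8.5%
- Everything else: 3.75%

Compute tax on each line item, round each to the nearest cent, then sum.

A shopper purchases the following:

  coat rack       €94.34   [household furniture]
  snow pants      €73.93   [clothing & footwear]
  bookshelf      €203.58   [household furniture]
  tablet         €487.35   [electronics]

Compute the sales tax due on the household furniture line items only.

Coat rack €94.34: household furniture → 5.5% → €5.19
Bookshelf €203.58: household furniture → 5.5% → €11.20
Tax on household furniture = €5.19 + €11.20 = €16.39

€16.39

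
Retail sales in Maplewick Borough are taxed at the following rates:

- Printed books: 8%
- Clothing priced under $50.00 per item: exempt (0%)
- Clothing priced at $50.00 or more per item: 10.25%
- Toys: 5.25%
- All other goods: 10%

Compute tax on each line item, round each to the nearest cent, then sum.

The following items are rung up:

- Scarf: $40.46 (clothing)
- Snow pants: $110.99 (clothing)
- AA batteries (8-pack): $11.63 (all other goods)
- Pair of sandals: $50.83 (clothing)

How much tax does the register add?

$17.75

Scarf $40.46: clothing, under $50.00 → 0% → $0.00
Snow pants $110.99: clothing, $50.00 or more → 10.25% → $11.38
AA batteries (8-pack) $11.63: all other goods → 10% → $1.16
Pair of sandals $50.83: clothing, $50.00 or more → 10.25% → $5.21
Total tax = $11.38 + $1.16 + $5.21 = $17.75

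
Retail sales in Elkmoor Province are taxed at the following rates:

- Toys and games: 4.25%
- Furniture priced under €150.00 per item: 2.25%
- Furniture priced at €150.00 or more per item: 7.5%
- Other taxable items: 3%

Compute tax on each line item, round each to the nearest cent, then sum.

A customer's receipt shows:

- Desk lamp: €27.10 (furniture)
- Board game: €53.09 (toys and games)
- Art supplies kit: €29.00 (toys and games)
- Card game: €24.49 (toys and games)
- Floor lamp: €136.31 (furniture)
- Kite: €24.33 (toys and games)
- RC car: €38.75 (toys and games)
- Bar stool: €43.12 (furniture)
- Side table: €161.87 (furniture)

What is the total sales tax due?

€24.00

Desk lamp €27.10: furniture, under €150.00 → 2.25% → €0.61
Board game €53.09: toys and games → 4.25% → €2.26
Art supplies kit €29.00: toys and games → 4.25% → €1.23
Card game €24.49: toys and games → 4.25% → €1.04
Floor lamp €136.31: furniture, under €150.00 → 2.25% → €3.07
Kite €24.33: toys and games → 4.25% → €1.03
RC car €38.75: toys and games → 4.25% → €1.65
Bar stool €43.12: furniture, under €150.00 → 2.25% → €0.97
Side table €161.87: furniture, €150.00 or more → 7.5% → €12.14
Total tax = €0.61 + €2.26 + €1.23 + €1.04 + €3.07 + €1.03 + €1.65 + €0.97 + €12.14 = €24.00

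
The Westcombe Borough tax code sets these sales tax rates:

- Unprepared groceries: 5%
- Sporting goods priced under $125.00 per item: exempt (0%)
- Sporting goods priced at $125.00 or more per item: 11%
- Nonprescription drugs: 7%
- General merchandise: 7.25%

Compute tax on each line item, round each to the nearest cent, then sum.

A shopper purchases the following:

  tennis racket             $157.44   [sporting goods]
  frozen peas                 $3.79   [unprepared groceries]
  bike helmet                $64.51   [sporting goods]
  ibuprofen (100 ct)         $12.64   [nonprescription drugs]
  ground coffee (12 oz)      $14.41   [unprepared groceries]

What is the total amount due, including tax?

$271.90

Tennis racket $157.44: sporting goods, $125.00 or more → 11% → $17.32
Frozen peas $3.79: unprepared groceries → 5% → $0.19
Bike helmet $64.51: sporting goods, under $125.00 → 0% → $0.00
Ibuprofen (100 ct) $12.64: nonprescription drugs → 7% → $0.88
Ground coffee (12 oz) $14.41: unprepared groceries → 5% → $0.72
Subtotal = $252.79; tax = $19.11; total due = $271.90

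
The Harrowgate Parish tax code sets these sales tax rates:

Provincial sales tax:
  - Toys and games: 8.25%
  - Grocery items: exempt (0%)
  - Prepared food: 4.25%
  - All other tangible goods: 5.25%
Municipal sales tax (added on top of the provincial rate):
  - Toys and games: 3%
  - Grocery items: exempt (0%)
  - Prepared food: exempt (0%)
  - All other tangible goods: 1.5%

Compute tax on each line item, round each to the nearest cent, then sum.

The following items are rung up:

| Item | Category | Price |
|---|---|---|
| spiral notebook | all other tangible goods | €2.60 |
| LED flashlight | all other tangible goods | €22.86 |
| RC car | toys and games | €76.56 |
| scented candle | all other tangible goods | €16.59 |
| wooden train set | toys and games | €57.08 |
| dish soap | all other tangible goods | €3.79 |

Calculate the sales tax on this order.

Spiral notebook €2.60: all other tangible goods → 5.25% + 1.5% municipal = 6.75% → €0.18
LED flashlight €22.86: all other tangible goods → 5.25% + 1.5% municipal = 6.75% → €1.54
RC car €76.56: toys and games → 8.25% + 3% municipal = 11.25% → €8.61
Scented candle €16.59: all other tangible goods → 5.25% + 1.5% municipal = 6.75% → €1.12
Wooden train set €57.08: toys and games → 8.25% + 3% municipal = 11.25% → €6.42
Dish soap €3.79: all other tangible goods → 5.25% + 1.5% municipal = 6.75% → €0.26
Total tax = €0.18 + €1.54 + €8.61 + €1.12 + €6.42 + €0.26 = €18.13

€18.13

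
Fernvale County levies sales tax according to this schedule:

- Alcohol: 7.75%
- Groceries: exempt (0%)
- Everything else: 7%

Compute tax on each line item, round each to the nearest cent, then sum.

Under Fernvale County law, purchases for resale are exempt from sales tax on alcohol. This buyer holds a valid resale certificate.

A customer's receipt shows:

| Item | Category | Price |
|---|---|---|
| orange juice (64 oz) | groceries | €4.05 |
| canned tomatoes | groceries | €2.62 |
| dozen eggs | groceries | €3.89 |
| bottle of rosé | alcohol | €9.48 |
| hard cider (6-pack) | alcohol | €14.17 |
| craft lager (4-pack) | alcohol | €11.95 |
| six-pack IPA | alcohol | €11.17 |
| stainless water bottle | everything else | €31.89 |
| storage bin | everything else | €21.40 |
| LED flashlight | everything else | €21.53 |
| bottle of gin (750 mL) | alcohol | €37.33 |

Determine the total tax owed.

€5.24

Orange juice (64 oz) €4.05: groceries → 0% → €0.00
Canned tomatoes €2.62: groceries → 0% → €0.00
Dozen eggs €3.89: groceries → 0% → €0.00
Bottle of rosé €9.48: alcohol, buyer-exempt → 0% → €0.00
Hard cider (6-pack) €14.17: alcohol, buyer-exempt → 0% → €0.00
Craft lager (4-pack) €11.95: alcohol, buyer-exempt → 0% → €0.00
Six-pack IPA €11.17: alcohol, buyer-exempt → 0% → €0.00
Stainless water bottle €31.89: everything else → 7% → €2.23
Storage bin €21.40: everything else → 7% → €1.50
LED flashlight €21.53: everything else → 7% → €1.51
Bottle of gin (750 mL) €37.33: alcohol, buyer-exempt → 0% → €0.00
Total tax = €2.23 + €1.50 + €1.51 = €5.24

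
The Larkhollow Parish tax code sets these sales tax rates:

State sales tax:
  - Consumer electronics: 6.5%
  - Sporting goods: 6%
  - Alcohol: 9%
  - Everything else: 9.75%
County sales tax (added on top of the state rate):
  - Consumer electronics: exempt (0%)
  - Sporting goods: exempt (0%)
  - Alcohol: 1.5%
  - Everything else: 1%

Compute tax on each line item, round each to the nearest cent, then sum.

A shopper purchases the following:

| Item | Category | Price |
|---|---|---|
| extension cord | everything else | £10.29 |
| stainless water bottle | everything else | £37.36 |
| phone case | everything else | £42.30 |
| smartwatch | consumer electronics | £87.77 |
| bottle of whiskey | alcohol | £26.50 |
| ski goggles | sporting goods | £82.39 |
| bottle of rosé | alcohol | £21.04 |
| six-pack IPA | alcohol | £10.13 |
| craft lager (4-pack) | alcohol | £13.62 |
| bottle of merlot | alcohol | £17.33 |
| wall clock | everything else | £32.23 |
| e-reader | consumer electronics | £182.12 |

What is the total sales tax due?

£44.93

Extension cord £10.29: everything else → 9.75% + 1% county = 10.75% → £1.11
Stainless water bottle £37.36: everything else → 9.75% + 1% county = 10.75% → £4.02
Phone case £42.30: everything else → 9.75% + 1% county = 10.75% → £4.55
Smartwatch £87.77: consumer electronics → 6.5% + 0% county = 6.5% → £5.71
Bottle of whiskey £26.50: alcohol → 9% + 1.5% county = 10.5% → £2.78
Ski goggles £82.39: sporting goods → 6% + 0% county = 6% → £4.94
Bottle of rosé £21.04: alcohol → 9% + 1.5% county = 10.5% → £2.21
Six-pack IPA £10.13: alcohol → 9% + 1.5% county = 10.5% → £1.06
Craft lager (4-pack) £13.62: alcohol → 9% + 1.5% county = 10.5% → £1.43
Bottle of merlot £17.33: alcohol → 9% + 1.5% county = 10.5% → £1.82
Wall clock £32.23: everything else → 9.75% + 1% county = 10.75% → £3.46
E-reader £182.12: consumer electronics → 6.5% + 0% county = 6.5% → £11.84
Total tax = £1.11 + £4.02 + £4.55 + £5.71 + £2.78 + £4.94 + £2.21 + £1.06 + £1.43 + £1.82 + £3.46 + £11.84 = £44.93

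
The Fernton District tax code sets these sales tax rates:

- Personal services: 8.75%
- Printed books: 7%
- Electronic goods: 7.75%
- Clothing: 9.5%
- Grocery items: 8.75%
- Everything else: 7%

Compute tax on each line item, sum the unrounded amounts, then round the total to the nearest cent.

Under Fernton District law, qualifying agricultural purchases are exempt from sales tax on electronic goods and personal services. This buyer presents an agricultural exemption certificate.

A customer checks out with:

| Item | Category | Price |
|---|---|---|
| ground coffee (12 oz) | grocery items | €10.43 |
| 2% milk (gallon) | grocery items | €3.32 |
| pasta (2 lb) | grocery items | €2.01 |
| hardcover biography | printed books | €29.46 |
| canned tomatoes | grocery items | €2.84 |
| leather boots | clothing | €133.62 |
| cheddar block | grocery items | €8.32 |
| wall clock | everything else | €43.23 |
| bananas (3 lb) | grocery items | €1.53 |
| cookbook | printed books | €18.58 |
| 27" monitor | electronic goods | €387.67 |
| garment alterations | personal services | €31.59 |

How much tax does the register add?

Ground coffee (12 oz) €10.43: grocery items → 8.75% → €0.912625
2% milk (gallon) €3.32: grocery items → 8.75% → €0.2905
Pasta (2 lb) €2.01: grocery items → 8.75% → €0.175875
Hardcover biography €29.46: printed books → 7% → €2.0622
Canned tomatoes €2.84: grocery items → 8.75% → €0.2485
Leather boots €133.62: clothing → 9.5% → €12.6939
Cheddar block €8.32: grocery items → 8.75% → €0.728
Wall clock €43.23: everything else → 7% → €3.0261
Bananas (3 lb) €1.53: grocery items → 8.75% → €0.133875
Cookbook €18.58: printed books → 7% → €1.3006
27" monitor €387.67: electronic goods, buyer-exempt → 0% → €0.00
Garment alterations €31.59: personal services, buyer-exempt → 0% → €0.00
Unrounded tax sum = €21.572175 → €21.57

€21.57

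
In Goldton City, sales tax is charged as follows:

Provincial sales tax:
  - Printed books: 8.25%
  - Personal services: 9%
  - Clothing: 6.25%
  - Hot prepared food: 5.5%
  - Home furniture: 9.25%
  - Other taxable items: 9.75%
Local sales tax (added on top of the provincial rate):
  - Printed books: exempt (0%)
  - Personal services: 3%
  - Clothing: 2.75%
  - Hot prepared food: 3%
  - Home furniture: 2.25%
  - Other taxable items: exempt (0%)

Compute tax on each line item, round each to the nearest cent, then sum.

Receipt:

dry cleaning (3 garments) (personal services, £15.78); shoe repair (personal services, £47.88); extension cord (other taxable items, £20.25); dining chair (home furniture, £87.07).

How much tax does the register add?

Dry cleaning (3 garments) £15.78: personal services → 9% + 3% local = 12% → £1.89
Shoe repair £47.88: personal services → 9% + 3% local = 12% → £5.75
Extension cord £20.25: other taxable items → 9.75% + 0% local = 9.75% → £1.97
Dining chair £87.07: home furniture → 9.25% + 2.25% local = 11.5% → £10.01
Total tax = £1.89 + £5.75 + £1.97 + £10.01 = £19.62

£19.62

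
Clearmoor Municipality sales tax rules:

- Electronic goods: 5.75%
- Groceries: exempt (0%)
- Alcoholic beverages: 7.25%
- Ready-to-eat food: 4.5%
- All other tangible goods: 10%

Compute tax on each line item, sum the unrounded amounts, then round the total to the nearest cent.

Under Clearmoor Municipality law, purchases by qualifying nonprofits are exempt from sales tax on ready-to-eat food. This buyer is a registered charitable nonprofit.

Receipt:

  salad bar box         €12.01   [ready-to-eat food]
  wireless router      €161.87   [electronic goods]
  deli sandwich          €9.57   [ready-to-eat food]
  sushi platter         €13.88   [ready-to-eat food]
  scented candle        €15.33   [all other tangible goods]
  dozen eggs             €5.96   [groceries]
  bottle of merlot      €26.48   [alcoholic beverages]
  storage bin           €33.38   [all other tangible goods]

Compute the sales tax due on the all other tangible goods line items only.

Scented candle €15.33: all other tangible goods → 10% → €1.533
Storage bin €33.38: all other tangible goods → 10% → €3.338
Tax on all other tangible goods: unrounded sum = €4.871 → €4.87

€4.87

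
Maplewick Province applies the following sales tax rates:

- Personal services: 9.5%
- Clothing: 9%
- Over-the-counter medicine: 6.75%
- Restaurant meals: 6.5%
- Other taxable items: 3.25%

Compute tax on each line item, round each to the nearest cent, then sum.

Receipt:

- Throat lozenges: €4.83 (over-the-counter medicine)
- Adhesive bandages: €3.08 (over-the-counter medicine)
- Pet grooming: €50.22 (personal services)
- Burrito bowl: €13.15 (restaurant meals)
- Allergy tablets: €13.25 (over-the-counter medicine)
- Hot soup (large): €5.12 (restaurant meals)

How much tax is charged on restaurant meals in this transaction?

Burrito bowl €13.15: restaurant meals → 6.5% → €0.85
Hot soup (large) €5.12: restaurant meals → 6.5% → €0.33
Tax on restaurant meals = €0.85 + €0.33 = €1.18

€1.18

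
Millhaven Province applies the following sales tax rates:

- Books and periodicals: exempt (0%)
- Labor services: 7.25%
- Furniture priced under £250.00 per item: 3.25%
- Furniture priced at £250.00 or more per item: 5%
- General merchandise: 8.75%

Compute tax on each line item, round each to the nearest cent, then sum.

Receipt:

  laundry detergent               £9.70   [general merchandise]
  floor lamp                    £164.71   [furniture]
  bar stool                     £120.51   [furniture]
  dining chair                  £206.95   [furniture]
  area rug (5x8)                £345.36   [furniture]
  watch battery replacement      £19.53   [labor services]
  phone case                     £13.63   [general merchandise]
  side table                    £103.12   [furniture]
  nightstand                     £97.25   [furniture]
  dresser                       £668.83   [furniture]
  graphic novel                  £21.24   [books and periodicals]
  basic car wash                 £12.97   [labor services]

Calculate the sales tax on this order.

£77.62

Laundry detergent £9.70: general merchandise → 8.75% → £0.85
Floor lamp £164.71: furniture, under £250.00 → 3.25% → £5.35
Bar stool £120.51: furniture, under £250.00 → 3.25% → £3.92
Dining chair £206.95: furniture, under £250.00 → 3.25% → £6.73
Area rug (5x8) £345.36: furniture, £250.00 or more → 5% → £17.27
Watch battery replacement £19.53: labor services → 7.25% → £1.42
Phone case £13.63: general merchandise → 8.75% → £1.19
Side table £103.12: furniture, under £250.00 → 3.25% → £3.35
Nightstand £97.25: furniture, under £250.00 → 3.25% → £3.16
Dresser £668.83: furniture, £250.00 or more → 5% → £33.44
Graphic novel £21.24: books and periodicals → 0% → £0.00
Basic car wash £12.97: labor services → 7.25% → £0.94
Total tax = £0.85 + £5.35 + £3.92 + £6.73 + £17.27 + £1.42 + £1.19 + £3.35 + £3.16 + £33.44 + £0.94 = £77.62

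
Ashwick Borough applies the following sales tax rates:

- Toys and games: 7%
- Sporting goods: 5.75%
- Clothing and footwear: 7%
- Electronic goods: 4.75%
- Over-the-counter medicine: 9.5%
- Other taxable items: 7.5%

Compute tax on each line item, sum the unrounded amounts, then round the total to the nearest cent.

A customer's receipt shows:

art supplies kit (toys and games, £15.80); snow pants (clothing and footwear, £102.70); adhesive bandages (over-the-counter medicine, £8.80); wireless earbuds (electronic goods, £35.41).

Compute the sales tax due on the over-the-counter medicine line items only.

£0.84

Adhesive bandages £8.80: over-the-counter medicine → 9.5% → £0.836
Tax on over-the-counter medicine: unrounded sum = £0.836 → £0.84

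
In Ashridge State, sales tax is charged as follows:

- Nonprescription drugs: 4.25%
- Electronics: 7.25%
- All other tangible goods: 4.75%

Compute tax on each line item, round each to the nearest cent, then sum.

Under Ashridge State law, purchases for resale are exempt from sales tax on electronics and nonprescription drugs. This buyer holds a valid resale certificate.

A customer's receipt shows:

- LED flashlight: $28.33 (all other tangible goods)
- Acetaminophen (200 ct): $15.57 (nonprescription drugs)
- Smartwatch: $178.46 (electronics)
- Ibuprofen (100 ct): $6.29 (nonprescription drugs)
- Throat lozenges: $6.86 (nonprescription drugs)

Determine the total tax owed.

LED flashlight $28.33: all other tangible goods → 4.75% → $1.35
Acetaminophen (200 ct) $15.57: nonprescription drugs, buyer-exempt → 0% → $0.00
Smartwatch $178.46: electronics, buyer-exempt → 0% → $0.00
Ibuprofen (100 ct) $6.29: nonprescription drugs, buyer-exempt → 0% → $0.00
Throat lozenges $6.86: nonprescription drugs, buyer-exempt → 0% → $0.00
Total tax = $1.35

$1.35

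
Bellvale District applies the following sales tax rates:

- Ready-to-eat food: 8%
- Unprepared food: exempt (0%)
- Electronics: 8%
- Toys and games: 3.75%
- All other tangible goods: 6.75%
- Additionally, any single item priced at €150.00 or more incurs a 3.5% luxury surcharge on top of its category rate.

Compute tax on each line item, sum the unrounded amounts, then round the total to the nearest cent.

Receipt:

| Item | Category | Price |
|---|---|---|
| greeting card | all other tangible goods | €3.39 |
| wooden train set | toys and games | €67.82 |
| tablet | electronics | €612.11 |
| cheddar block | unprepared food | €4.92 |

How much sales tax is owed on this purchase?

Greeting card €3.39: all other tangible goods → 6.75% → €0.228825
Wooden train set €67.82: toys and games → 3.75% → €2.54325
Tablet €612.11: electronics → 8% + 3.5% surcharge = 11.5% → €70.39265
Cheddar block €4.92: unprepared food → 0% → €0.00
Unrounded tax sum = €73.164725 → €73.16

€73.16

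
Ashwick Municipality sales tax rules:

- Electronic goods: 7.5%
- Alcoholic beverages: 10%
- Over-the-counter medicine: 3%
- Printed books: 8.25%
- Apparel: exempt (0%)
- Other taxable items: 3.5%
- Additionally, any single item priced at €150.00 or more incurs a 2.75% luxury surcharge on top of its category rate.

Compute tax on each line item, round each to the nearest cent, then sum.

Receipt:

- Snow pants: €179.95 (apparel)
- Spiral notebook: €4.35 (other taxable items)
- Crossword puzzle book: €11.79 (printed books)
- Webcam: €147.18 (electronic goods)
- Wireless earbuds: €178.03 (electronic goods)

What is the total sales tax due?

€35.36

Snow pants €179.95: apparel → 0% + 2.75% surcharge = 2.75% → €4.95
Spiral notebook €4.35: other taxable items → 3.5% → €0.15
Crossword puzzle book €11.79: printed books → 8.25% → €0.97
Webcam €147.18: electronic goods → 7.5% → €11.04
Wireless earbuds €178.03: electronic goods → 7.5% + 2.75% surcharge = 10.25% → €18.25
Total tax = €4.95 + €0.15 + €0.97 + €11.04 + €18.25 = €35.36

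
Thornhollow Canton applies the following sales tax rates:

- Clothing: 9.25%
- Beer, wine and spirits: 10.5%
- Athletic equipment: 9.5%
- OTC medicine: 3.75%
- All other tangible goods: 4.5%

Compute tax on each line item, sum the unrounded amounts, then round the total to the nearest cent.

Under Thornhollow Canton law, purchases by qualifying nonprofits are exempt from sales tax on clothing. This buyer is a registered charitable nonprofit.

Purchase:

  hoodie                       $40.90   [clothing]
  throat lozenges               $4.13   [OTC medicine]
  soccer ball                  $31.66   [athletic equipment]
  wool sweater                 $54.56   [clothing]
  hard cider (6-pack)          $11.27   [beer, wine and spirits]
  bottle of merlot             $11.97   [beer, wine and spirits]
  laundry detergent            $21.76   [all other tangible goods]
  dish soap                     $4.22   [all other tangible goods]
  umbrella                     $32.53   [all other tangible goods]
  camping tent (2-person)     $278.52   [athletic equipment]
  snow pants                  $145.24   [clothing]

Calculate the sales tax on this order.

$34.70

Hoodie $40.90: clothing, buyer-exempt → 0% → $0.00
Throat lozenges $4.13: OTC medicine → 3.75% → $0.154875
Soccer ball $31.66: athletic equipment → 9.5% → $3.0077
Wool sweater $54.56: clothing, buyer-exempt → 0% → $0.00
Hard cider (6-pack) $11.27: beer, wine and spirits → 10.5% → $1.18335
Bottle of merlot $11.97: beer, wine and spirits → 10.5% → $1.25685
Laundry detergent $21.76: all other tangible goods → 4.5% → $0.9792
Dish soap $4.22: all other tangible goods → 4.5% → $0.1899
Umbrella $32.53: all other tangible goods → 4.5% → $1.46385
Camping tent (2-person) $278.52: athletic equipment → 9.5% → $26.4594
Snow pants $145.24: clothing, buyer-exempt → 0% → $0.00
Unrounded tax sum = $34.695125 → $34.70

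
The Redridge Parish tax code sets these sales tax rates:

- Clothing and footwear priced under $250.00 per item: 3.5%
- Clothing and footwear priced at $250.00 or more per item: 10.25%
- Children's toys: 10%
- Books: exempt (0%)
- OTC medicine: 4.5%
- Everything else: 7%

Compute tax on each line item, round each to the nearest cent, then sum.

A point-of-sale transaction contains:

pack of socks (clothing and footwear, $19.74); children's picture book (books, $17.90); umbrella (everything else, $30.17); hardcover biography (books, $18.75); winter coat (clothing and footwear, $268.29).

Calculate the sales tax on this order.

$30.30

Pack of socks $19.74: clothing and footwear, under $250.00 → 3.5% → $0.69
Children's picture book $17.90: books → 0% → $0.00
Umbrella $30.17: everything else → 7% → $2.11
Hardcover biography $18.75: books → 0% → $0.00
Winter coat $268.29: clothing and footwear, $250.00 or more → 10.25% → $27.50
Total tax = $0.69 + $2.11 + $27.50 = $30.30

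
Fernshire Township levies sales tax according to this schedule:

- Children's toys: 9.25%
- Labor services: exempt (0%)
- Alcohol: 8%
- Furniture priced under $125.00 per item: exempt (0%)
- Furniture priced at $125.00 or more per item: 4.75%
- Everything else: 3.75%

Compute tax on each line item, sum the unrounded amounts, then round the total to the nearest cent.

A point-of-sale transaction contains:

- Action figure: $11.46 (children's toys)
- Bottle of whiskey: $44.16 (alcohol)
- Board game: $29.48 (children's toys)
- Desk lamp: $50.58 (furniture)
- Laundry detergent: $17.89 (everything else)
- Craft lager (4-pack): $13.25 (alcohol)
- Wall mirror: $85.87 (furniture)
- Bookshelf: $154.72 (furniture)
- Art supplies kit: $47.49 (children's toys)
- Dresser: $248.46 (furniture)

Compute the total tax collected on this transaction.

Action figure $11.46: children's toys → 9.25% → $1.06005
Bottle of whiskey $44.16: alcohol → 8% → $3.5328
Board game $29.48: children's toys → 9.25% → $2.7269
Desk lamp $50.58: furniture, under $125.00 → 0% → $0.00
Laundry detergent $17.89: everything else → 3.75% → $0.670875
Craft lager (4-pack) $13.25: alcohol → 8% → $1.06
Wall mirror $85.87: furniture, under $125.00 → 0% → $0.00
Bookshelf $154.72: furniture, $125.00 or more → 4.75% → $7.3492
Art supplies kit $47.49: children's toys → 9.25% → $4.392825
Dresser $248.46: furniture, $125.00 or more → 4.75% → $11.80185
Unrounded tax sum = $32.5945 → $32.59

$32.59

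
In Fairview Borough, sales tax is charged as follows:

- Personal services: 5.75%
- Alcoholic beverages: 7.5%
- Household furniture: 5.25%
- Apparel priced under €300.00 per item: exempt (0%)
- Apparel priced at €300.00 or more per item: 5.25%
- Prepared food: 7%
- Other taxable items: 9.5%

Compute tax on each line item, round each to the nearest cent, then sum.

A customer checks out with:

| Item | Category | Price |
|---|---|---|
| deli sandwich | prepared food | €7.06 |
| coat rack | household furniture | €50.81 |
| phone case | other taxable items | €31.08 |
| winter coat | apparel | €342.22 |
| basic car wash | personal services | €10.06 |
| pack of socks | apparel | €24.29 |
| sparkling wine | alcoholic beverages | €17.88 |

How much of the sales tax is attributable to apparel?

€17.97

Winter coat €342.22: apparel, €300.00 or more → 5.25% → €17.97
Pack of socks €24.29: apparel, under €300.00 → 0% → €0.00
Tax on apparel = €17.97 + €0.00 = €17.97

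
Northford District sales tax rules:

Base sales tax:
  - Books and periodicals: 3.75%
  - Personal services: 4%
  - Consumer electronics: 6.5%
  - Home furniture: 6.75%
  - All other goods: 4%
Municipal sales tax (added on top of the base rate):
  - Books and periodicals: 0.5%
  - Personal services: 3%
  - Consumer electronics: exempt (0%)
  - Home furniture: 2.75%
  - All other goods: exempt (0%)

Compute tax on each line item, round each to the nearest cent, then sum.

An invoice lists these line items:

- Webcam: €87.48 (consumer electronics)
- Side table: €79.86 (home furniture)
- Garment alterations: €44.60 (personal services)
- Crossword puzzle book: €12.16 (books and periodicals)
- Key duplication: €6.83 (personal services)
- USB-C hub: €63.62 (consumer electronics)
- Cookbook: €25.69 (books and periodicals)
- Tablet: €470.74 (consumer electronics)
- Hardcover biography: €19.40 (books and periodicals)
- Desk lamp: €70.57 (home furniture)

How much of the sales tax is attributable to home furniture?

Side table €79.86: home furniture → 6.75% + 2.75% municipal = 9.5% → €7.59
Desk lamp €70.57: home furniture → 6.75% + 2.75% municipal = 9.5% → €6.70
Tax on home furniture = €7.59 + €6.70 = €14.29

€14.29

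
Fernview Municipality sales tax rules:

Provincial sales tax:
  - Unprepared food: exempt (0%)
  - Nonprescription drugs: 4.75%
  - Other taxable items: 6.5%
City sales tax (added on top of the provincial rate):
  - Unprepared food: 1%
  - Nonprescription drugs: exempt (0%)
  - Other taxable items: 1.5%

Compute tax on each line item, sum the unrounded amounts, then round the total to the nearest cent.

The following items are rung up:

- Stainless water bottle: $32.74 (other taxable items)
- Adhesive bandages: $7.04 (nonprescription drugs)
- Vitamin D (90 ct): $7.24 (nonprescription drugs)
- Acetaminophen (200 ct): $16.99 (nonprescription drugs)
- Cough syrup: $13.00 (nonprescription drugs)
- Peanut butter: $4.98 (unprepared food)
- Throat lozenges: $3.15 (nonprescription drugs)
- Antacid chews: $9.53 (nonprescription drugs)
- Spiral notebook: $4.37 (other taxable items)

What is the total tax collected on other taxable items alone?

Stainless water bottle $32.74: other taxable items → 6.5% + 1.5% city = 8% → $2.6192
Spiral notebook $4.37: other taxable items → 6.5% + 1.5% city = 8% → $0.3496
Tax on other taxable items: unrounded sum = $2.9688 → $2.97

$2.97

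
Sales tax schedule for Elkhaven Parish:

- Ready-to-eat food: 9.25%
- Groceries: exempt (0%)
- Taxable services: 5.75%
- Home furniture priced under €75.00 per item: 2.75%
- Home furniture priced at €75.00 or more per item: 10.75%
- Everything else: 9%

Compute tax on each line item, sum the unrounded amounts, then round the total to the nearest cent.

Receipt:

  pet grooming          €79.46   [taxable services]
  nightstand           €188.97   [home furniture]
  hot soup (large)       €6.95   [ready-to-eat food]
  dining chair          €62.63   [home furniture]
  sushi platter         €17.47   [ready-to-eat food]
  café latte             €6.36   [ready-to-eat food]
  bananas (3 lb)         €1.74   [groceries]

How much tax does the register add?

€29.45

Pet grooming €79.46: taxable services → 5.75% → €4.56895
Nightstand €188.97: home furniture, €75.00 or more → 10.75% → €20.314275
Hot soup (large) €6.95: ready-to-eat food → 9.25% → €0.642875
Dining chair €62.63: home furniture, under €75.00 → 2.75% → €1.722325
Sushi platter €17.47: ready-to-eat food → 9.25% → €1.615975
Café latte €6.36: ready-to-eat food → 9.25% → €0.5883
Bananas (3 lb) €1.74: groceries → 0% → €0.00
Unrounded tax sum = €29.4527 → €29.45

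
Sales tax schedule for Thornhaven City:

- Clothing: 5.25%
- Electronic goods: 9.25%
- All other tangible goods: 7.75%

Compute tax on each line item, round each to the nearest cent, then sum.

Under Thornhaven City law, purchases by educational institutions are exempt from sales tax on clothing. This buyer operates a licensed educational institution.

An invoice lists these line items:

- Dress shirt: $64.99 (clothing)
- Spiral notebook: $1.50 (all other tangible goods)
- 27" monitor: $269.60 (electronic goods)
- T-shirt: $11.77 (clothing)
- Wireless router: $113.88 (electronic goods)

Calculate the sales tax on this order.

Dress shirt $64.99: clothing, buyer-exempt → 0% → $0.00
Spiral notebook $1.50: all other tangible goods → 7.75% → $0.12
27" monitor $269.60: electronic goods → 9.25% → $24.94
T-shirt $11.77: clothing, buyer-exempt → 0% → $0.00
Wireless router $113.88: electronic goods → 9.25% → $10.53
Total tax = $0.12 + $24.94 + $10.53 = $35.59

$35.59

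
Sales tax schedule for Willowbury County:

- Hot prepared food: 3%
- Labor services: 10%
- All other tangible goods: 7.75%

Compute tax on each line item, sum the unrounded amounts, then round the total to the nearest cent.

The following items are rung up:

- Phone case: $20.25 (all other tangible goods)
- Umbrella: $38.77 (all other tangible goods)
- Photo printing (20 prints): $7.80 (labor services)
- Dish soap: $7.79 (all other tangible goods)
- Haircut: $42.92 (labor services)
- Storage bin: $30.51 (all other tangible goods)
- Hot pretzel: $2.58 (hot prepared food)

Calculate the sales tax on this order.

$12.69

Phone case $20.25: all other tangible goods → 7.75% → $1.569375
Umbrella $38.77: all other tangible goods → 7.75% → $3.004675
Photo printing (20 prints) $7.80: labor services → 10% → $0.78
Dish soap $7.79: all other tangible goods → 7.75% → $0.603725
Haircut $42.92: labor services → 10% → $4.292
Storage bin $30.51: all other tangible goods → 7.75% → $2.364525
Hot pretzel $2.58: hot prepared food → 3% → $0.0774
Unrounded tax sum = $12.6917 → $12.69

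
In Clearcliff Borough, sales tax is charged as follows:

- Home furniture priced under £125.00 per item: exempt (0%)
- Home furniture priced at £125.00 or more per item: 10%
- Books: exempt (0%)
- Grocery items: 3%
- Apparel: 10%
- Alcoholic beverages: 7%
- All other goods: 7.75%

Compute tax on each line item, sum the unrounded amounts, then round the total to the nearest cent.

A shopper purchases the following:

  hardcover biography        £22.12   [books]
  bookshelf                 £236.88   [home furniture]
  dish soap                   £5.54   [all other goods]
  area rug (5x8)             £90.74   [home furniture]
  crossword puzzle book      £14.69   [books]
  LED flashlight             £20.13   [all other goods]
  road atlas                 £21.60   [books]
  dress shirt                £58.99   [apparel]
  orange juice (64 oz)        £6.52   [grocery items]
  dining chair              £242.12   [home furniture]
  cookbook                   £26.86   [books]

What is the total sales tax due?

Hardcover biography £22.12: books → 0% → £0.00
Bookshelf £236.88: home furniture, £125.00 or more → 10% → £23.688
Dish soap £5.54: all other goods → 7.75% → £0.42935
Area rug (5x8) £90.74: home furniture, under £125.00 → 0% → £0.00
Crossword puzzle book £14.69: books → 0% → £0.00
LED flashlight £20.13: all other goods → 7.75% → £1.560075
Road atlas £21.60: books → 0% → £0.00
Dress shirt £58.99: apparel → 10% → £5.899
Orange juice (64 oz) £6.52: grocery items → 3% → £0.1956
Dining chair £242.12: home furniture, £125.00 or more → 10% → £24.212
Cookbook £26.86: books → 0% → £0.00
Unrounded tax sum = £55.984025 → £55.98

£55.98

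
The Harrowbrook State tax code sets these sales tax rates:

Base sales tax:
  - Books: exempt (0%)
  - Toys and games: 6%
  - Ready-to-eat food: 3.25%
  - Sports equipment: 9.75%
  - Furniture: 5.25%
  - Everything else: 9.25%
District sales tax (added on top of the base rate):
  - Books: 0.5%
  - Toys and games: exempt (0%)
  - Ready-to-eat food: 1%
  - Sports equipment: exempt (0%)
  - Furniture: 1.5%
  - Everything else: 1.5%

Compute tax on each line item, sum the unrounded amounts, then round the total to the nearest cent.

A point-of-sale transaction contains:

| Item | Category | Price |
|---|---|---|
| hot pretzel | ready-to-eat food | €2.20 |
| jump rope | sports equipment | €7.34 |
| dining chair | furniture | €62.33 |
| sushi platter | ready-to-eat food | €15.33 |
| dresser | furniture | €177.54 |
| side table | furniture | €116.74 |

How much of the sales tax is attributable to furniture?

€24.07

Dining chair €62.33: furniture → 5.25% + 1.5% district = 6.75% → €4.207275
Dresser €177.54: furniture → 5.25% + 1.5% district = 6.75% → €11.98395
Side table €116.74: furniture → 5.25% + 1.5% district = 6.75% → €7.87995
Tax on furniture: unrounded sum = €24.071175 → €24.07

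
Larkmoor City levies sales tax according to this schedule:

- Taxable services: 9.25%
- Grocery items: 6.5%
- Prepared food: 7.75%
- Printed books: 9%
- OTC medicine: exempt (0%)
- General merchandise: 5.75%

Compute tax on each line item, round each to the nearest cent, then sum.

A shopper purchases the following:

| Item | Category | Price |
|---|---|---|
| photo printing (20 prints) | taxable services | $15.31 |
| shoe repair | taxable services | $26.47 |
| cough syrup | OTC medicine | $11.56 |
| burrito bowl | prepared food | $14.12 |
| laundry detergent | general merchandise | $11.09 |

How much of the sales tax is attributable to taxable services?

$3.87

Photo printing (20 prints) $15.31: taxable services → 9.25% → $1.42
Shoe repair $26.47: taxable services → 9.25% → $2.45
Tax on taxable services = $1.42 + $2.45 = $3.87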